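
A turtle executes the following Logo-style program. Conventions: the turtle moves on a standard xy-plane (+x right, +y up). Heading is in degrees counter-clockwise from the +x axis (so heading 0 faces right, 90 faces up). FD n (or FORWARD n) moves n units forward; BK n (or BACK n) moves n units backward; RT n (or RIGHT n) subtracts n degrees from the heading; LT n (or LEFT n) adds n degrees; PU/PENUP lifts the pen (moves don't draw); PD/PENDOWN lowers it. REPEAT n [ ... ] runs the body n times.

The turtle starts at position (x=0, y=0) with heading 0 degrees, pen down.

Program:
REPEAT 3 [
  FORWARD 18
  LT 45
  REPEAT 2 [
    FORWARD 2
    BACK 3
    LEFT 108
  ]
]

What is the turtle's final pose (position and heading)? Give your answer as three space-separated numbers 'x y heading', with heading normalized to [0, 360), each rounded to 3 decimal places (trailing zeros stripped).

Executing turtle program step by step:
Start: pos=(0,0), heading=0, pen down
REPEAT 3 [
  -- iteration 1/3 --
  FD 18: (0,0) -> (18,0) [heading=0, draw]
  LT 45: heading 0 -> 45
  REPEAT 2 [
    -- iteration 1/2 --
    FD 2: (18,0) -> (19.414,1.414) [heading=45, draw]
    BK 3: (19.414,1.414) -> (17.293,-0.707) [heading=45, draw]
    LT 108: heading 45 -> 153
    -- iteration 2/2 --
    FD 2: (17.293,-0.707) -> (15.511,0.201) [heading=153, draw]
    BK 3: (15.511,0.201) -> (18.184,-1.161) [heading=153, draw]
    LT 108: heading 153 -> 261
  ]
  -- iteration 2/3 --
  FD 18: (18.184,-1.161) -> (15.368,-18.939) [heading=261, draw]
  LT 45: heading 261 -> 306
  REPEAT 2 [
    -- iteration 1/2 --
    FD 2: (15.368,-18.939) -> (16.544,-20.558) [heading=306, draw]
    BK 3: (16.544,-20.558) -> (14.78,-18.13) [heading=306, draw]
    LT 108: heading 306 -> 54
    -- iteration 2/2 --
    FD 2: (14.78,-18.13) -> (15.956,-16.512) [heading=54, draw]
    BK 3: (15.956,-16.512) -> (14.193,-18.939) [heading=54, draw]
    LT 108: heading 54 -> 162
  ]
  -- iteration 3/3 --
  FD 18: (14.193,-18.939) -> (-2.927,-13.377) [heading=162, draw]
  LT 45: heading 162 -> 207
  REPEAT 2 [
    -- iteration 1/2 --
    FD 2: (-2.927,-13.377) -> (-4.709,-14.285) [heading=207, draw]
    BK 3: (-4.709,-14.285) -> (-2.036,-12.923) [heading=207, draw]
    LT 108: heading 207 -> 315
    -- iteration 2/2 --
    FD 2: (-2.036,-12.923) -> (-0.621,-14.337) [heading=315, draw]
    BK 3: (-0.621,-14.337) -> (-2.743,-12.216) [heading=315, draw]
    LT 108: heading 315 -> 63
  ]
]
Final: pos=(-2.743,-12.216), heading=63, 15 segment(s) drawn

Answer: -2.743 -12.216 63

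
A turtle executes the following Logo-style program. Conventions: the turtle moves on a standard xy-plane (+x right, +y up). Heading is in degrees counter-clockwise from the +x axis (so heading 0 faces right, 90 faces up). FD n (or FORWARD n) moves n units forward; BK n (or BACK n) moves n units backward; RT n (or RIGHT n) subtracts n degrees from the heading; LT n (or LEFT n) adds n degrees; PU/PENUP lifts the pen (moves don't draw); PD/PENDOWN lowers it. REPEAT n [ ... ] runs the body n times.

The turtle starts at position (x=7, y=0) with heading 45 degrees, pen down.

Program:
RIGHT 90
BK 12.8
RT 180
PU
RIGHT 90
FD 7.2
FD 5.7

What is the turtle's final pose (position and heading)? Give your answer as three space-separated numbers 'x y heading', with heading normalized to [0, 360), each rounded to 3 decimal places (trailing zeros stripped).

Answer: 7.071 18.173 45

Derivation:
Executing turtle program step by step:
Start: pos=(7,0), heading=45, pen down
RT 90: heading 45 -> 315
BK 12.8: (7,0) -> (-2.051,9.051) [heading=315, draw]
RT 180: heading 315 -> 135
PU: pen up
RT 90: heading 135 -> 45
FD 7.2: (-2.051,9.051) -> (3.04,14.142) [heading=45, move]
FD 5.7: (3.04,14.142) -> (7.071,18.173) [heading=45, move]
Final: pos=(7.071,18.173), heading=45, 1 segment(s) drawn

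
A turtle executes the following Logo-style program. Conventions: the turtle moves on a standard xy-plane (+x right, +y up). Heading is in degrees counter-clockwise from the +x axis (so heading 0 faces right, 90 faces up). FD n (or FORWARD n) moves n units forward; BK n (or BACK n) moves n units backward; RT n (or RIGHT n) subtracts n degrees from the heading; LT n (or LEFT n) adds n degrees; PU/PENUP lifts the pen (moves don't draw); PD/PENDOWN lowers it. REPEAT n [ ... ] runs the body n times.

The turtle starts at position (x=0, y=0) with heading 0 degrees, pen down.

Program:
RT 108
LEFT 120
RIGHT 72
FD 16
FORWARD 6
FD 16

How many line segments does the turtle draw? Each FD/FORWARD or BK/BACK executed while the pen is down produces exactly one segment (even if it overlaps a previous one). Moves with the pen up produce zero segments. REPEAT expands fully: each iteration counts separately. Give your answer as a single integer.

Answer: 3

Derivation:
Executing turtle program step by step:
Start: pos=(0,0), heading=0, pen down
RT 108: heading 0 -> 252
LT 120: heading 252 -> 12
RT 72: heading 12 -> 300
FD 16: (0,0) -> (8,-13.856) [heading=300, draw]
FD 6: (8,-13.856) -> (11,-19.053) [heading=300, draw]
FD 16: (11,-19.053) -> (19,-32.909) [heading=300, draw]
Final: pos=(19,-32.909), heading=300, 3 segment(s) drawn
Segments drawn: 3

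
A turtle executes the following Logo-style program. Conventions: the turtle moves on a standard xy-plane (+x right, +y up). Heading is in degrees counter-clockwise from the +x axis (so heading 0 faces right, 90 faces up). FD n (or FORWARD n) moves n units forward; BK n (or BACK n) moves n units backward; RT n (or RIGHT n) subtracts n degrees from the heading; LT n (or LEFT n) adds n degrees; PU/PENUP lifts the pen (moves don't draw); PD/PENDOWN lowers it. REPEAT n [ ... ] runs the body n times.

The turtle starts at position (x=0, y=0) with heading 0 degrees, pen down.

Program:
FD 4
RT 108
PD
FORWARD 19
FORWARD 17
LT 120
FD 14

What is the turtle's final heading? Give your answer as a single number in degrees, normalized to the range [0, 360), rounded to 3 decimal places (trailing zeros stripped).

Answer: 12

Derivation:
Executing turtle program step by step:
Start: pos=(0,0), heading=0, pen down
FD 4: (0,0) -> (4,0) [heading=0, draw]
RT 108: heading 0 -> 252
PD: pen down
FD 19: (4,0) -> (-1.871,-18.07) [heading=252, draw]
FD 17: (-1.871,-18.07) -> (-7.125,-34.238) [heading=252, draw]
LT 120: heading 252 -> 12
FD 14: (-7.125,-34.238) -> (6.569,-31.327) [heading=12, draw]
Final: pos=(6.569,-31.327), heading=12, 4 segment(s) drawn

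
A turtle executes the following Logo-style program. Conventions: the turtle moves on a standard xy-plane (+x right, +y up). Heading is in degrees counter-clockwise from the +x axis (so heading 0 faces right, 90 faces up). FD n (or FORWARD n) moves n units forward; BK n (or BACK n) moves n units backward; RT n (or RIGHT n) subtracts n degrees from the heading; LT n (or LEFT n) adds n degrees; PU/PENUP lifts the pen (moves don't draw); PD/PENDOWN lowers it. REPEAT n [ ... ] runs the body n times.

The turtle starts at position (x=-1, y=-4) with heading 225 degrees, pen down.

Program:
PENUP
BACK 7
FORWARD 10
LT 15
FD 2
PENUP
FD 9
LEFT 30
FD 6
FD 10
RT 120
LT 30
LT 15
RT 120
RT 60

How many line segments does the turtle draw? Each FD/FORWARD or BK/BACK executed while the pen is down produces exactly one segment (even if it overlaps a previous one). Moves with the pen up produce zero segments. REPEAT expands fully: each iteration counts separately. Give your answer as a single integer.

Answer: 0

Derivation:
Executing turtle program step by step:
Start: pos=(-1,-4), heading=225, pen down
PU: pen up
BK 7: (-1,-4) -> (3.95,0.95) [heading=225, move]
FD 10: (3.95,0.95) -> (-3.121,-6.121) [heading=225, move]
LT 15: heading 225 -> 240
FD 2: (-3.121,-6.121) -> (-4.121,-7.853) [heading=240, move]
PU: pen up
FD 9: (-4.121,-7.853) -> (-8.621,-15.648) [heading=240, move]
LT 30: heading 240 -> 270
FD 6: (-8.621,-15.648) -> (-8.621,-21.648) [heading=270, move]
FD 10: (-8.621,-21.648) -> (-8.621,-31.648) [heading=270, move]
RT 120: heading 270 -> 150
LT 30: heading 150 -> 180
LT 15: heading 180 -> 195
RT 120: heading 195 -> 75
RT 60: heading 75 -> 15
Final: pos=(-8.621,-31.648), heading=15, 0 segment(s) drawn
Segments drawn: 0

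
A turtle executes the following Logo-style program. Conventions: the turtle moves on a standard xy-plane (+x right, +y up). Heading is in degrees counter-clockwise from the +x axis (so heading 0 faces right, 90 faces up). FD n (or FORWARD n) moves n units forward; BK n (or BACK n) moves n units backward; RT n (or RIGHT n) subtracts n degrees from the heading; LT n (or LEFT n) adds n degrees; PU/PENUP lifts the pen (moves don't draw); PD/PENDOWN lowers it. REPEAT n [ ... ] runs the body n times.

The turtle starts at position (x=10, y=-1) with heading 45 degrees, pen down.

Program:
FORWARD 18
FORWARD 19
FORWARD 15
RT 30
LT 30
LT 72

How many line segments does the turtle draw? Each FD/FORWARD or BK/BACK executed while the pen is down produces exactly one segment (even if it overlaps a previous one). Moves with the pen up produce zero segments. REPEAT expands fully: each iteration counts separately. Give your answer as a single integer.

Executing turtle program step by step:
Start: pos=(10,-1), heading=45, pen down
FD 18: (10,-1) -> (22.728,11.728) [heading=45, draw]
FD 19: (22.728,11.728) -> (36.163,25.163) [heading=45, draw]
FD 15: (36.163,25.163) -> (46.77,35.77) [heading=45, draw]
RT 30: heading 45 -> 15
LT 30: heading 15 -> 45
LT 72: heading 45 -> 117
Final: pos=(46.77,35.77), heading=117, 3 segment(s) drawn
Segments drawn: 3

Answer: 3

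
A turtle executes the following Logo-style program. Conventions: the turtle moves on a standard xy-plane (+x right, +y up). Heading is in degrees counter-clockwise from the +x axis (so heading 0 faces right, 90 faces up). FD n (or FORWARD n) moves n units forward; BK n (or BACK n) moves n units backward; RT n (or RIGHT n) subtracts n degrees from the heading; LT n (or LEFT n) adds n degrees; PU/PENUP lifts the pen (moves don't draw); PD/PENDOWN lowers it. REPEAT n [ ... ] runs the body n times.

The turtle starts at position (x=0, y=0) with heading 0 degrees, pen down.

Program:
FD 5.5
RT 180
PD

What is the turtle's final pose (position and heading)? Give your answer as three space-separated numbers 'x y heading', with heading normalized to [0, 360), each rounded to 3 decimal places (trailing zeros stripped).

Executing turtle program step by step:
Start: pos=(0,0), heading=0, pen down
FD 5.5: (0,0) -> (5.5,0) [heading=0, draw]
RT 180: heading 0 -> 180
PD: pen down
Final: pos=(5.5,0), heading=180, 1 segment(s) drawn

Answer: 5.5 0 180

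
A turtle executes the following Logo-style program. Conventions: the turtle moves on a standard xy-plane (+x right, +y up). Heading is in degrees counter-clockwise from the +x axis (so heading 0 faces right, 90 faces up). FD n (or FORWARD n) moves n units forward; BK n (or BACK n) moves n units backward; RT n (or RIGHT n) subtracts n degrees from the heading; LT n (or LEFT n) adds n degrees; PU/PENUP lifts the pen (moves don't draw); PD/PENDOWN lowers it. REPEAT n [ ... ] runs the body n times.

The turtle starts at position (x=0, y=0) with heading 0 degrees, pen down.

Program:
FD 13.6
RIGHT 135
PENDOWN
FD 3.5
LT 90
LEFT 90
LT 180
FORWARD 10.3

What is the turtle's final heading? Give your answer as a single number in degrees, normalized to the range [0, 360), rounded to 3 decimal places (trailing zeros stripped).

Answer: 225

Derivation:
Executing turtle program step by step:
Start: pos=(0,0), heading=0, pen down
FD 13.6: (0,0) -> (13.6,0) [heading=0, draw]
RT 135: heading 0 -> 225
PD: pen down
FD 3.5: (13.6,0) -> (11.125,-2.475) [heading=225, draw]
LT 90: heading 225 -> 315
LT 90: heading 315 -> 45
LT 180: heading 45 -> 225
FD 10.3: (11.125,-2.475) -> (3.842,-9.758) [heading=225, draw]
Final: pos=(3.842,-9.758), heading=225, 3 segment(s) drawn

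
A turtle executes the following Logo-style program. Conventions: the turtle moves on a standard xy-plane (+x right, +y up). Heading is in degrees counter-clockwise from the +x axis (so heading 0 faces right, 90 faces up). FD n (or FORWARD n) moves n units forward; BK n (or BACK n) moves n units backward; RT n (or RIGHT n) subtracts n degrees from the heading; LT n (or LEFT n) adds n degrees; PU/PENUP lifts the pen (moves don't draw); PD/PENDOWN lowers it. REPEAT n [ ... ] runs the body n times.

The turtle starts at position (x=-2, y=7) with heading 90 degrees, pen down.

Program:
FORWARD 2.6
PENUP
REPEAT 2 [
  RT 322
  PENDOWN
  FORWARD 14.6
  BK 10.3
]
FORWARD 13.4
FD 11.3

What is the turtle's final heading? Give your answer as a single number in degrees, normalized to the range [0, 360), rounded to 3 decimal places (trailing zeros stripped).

Executing turtle program step by step:
Start: pos=(-2,7), heading=90, pen down
FD 2.6: (-2,7) -> (-2,9.6) [heading=90, draw]
PU: pen up
REPEAT 2 [
  -- iteration 1/2 --
  RT 322: heading 90 -> 128
  PD: pen down
  FD 14.6: (-2,9.6) -> (-10.989,21.105) [heading=128, draw]
  BK 10.3: (-10.989,21.105) -> (-4.647,12.988) [heading=128, draw]
  -- iteration 2/2 --
  RT 322: heading 128 -> 166
  PD: pen down
  FD 14.6: (-4.647,12.988) -> (-18.814,16.521) [heading=166, draw]
  BK 10.3: (-18.814,16.521) -> (-8.82,14.029) [heading=166, draw]
]
FD 13.4: (-8.82,14.029) -> (-21.822,17.27) [heading=166, draw]
FD 11.3: (-21.822,17.27) -> (-32.786,20.004) [heading=166, draw]
Final: pos=(-32.786,20.004), heading=166, 7 segment(s) drawn

Answer: 166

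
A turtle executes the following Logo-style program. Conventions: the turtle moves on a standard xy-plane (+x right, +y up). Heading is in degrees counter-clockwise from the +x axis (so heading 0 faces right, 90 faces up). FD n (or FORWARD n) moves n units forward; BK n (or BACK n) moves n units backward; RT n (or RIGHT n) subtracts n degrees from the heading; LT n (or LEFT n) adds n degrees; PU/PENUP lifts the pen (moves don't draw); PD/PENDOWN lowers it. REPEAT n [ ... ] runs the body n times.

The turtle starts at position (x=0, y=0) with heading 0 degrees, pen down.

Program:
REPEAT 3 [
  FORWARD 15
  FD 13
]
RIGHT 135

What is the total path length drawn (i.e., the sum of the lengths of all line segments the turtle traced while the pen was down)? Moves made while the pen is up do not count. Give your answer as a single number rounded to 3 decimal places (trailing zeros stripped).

Answer: 84

Derivation:
Executing turtle program step by step:
Start: pos=(0,0), heading=0, pen down
REPEAT 3 [
  -- iteration 1/3 --
  FD 15: (0,0) -> (15,0) [heading=0, draw]
  FD 13: (15,0) -> (28,0) [heading=0, draw]
  -- iteration 2/3 --
  FD 15: (28,0) -> (43,0) [heading=0, draw]
  FD 13: (43,0) -> (56,0) [heading=0, draw]
  -- iteration 3/3 --
  FD 15: (56,0) -> (71,0) [heading=0, draw]
  FD 13: (71,0) -> (84,0) [heading=0, draw]
]
RT 135: heading 0 -> 225
Final: pos=(84,0), heading=225, 6 segment(s) drawn

Segment lengths:
  seg 1: (0,0) -> (15,0), length = 15
  seg 2: (15,0) -> (28,0), length = 13
  seg 3: (28,0) -> (43,0), length = 15
  seg 4: (43,0) -> (56,0), length = 13
  seg 5: (56,0) -> (71,0), length = 15
  seg 6: (71,0) -> (84,0), length = 13
Total = 84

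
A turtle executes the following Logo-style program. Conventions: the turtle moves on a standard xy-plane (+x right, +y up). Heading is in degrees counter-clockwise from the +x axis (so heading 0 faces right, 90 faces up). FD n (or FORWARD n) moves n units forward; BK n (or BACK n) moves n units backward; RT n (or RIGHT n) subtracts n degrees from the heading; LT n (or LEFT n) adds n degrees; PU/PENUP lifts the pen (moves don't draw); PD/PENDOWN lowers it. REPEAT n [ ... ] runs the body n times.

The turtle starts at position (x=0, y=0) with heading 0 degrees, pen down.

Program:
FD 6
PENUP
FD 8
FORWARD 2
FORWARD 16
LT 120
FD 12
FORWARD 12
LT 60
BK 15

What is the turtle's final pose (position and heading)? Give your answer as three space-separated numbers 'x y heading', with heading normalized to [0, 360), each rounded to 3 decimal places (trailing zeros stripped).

Answer: 35 20.785 180

Derivation:
Executing turtle program step by step:
Start: pos=(0,0), heading=0, pen down
FD 6: (0,0) -> (6,0) [heading=0, draw]
PU: pen up
FD 8: (6,0) -> (14,0) [heading=0, move]
FD 2: (14,0) -> (16,0) [heading=0, move]
FD 16: (16,0) -> (32,0) [heading=0, move]
LT 120: heading 0 -> 120
FD 12: (32,0) -> (26,10.392) [heading=120, move]
FD 12: (26,10.392) -> (20,20.785) [heading=120, move]
LT 60: heading 120 -> 180
BK 15: (20,20.785) -> (35,20.785) [heading=180, move]
Final: pos=(35,20.785), heading=180, 1 segment(s) drawn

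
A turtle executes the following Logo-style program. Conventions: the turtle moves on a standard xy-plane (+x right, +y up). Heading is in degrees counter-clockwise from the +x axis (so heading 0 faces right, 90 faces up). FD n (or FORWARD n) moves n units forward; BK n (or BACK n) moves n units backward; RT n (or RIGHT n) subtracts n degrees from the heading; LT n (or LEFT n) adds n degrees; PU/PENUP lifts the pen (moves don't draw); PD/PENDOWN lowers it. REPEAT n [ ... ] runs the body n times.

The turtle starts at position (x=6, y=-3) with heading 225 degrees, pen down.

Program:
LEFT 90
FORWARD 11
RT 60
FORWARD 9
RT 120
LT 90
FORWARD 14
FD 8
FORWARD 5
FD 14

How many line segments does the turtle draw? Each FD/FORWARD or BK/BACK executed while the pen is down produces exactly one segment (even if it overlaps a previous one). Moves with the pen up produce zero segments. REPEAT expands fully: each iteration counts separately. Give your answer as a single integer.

Answer: 6

Derivation:
Executing turtle program step by step:
Start: pos=(6,-3), heading=225, pen down
LT 90: heading 225 -> 315
FD 11: (6,-3) -> (13.778,-10.778) [heading=315, draw]
RT 60: heading 315 -> 255
FD 9: (13.778,-10.778) -> (11.449,-19.472) [heading=255, draw]
RT 120: heading 255 -> 135
LT 90: heading 135 -> 225
FD 14: (11.449,-19.472) -> (1.549,-29.371) [heading=225, draw]
FD 8: (1.549,-29.371) -> (-4.108,-35.028) [heading=225, draw]
FD 5: (-4.108,-35.028) -> (-7.643,-38.563) [heading=225, draw]
FD 14: (-7.643,-38.563) -> (-17.543,-48.463) [heading=225, draw]
Final: pos=(-17.543,-48.463), heading=225, 6 segment(s) drawn
Segments drawn: 6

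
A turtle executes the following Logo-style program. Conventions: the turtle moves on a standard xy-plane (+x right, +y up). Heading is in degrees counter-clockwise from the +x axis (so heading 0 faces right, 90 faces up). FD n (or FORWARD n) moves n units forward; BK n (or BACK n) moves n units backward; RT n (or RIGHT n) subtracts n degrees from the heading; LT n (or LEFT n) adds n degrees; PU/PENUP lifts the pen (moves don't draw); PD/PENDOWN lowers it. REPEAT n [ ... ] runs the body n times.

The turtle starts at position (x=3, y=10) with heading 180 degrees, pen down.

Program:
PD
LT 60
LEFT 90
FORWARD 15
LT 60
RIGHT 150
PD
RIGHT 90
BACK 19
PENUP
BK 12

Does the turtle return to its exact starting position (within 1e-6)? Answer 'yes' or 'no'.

Answer: no

Derivation:
Executing turtle program step by step:
Start: pos=(3,10), heading=180, pen down
PD: pen down
LT 60: heading 180 -> 240
LT 90: heading 240 -> 330
FD 15: (3,10) -> (15.99,2.5) [heading=330, draw]
LT 60: heading 330 -> 30
RT 150: heading 30 -> 240
PD: pen down
RT 90: heading 240 -> 150
BK 19: (15.99,2.5) -> (32.445,-7) [heading=150, draw]
PU: pen up
BK 12: (32.445,-7) -> (42.837,-13) [heading=150, move]
Final: pos=(42.837,-13), heading=150, 2 segment(s) drawn

Start position: (3, 10)
Final position: (42.837, -13)
Distance = 46; >= 1e-6 -> NOT closed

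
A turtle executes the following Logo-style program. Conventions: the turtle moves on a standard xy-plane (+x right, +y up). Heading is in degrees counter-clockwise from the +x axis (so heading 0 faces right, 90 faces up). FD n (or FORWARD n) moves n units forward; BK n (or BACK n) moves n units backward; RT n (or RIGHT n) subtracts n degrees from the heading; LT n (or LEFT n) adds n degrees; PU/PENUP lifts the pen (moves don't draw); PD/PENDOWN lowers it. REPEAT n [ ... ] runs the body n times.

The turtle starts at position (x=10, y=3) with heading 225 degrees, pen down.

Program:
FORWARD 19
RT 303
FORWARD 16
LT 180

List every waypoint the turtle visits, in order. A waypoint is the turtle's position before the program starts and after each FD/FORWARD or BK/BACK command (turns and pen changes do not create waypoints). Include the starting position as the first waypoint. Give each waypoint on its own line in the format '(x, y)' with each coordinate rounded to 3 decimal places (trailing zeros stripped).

Answer: (10, 3)
(-3.435, -10.435)
(-0.108, -26.085)

Derivation:
Executing turtle program step by step:
Start: pos=(10,3), heading=225, pen down
FD 19: (10,3) -> (-3.435,-10.435) [heading=225, draw]
RT 303: heading 225 -> 282
FD 16: (-3.435,-10.435) -> (-0.108,-26.085) [heading=282, draw]
LT 180: heading 282 -> 102
Final: pos=(-0.108,-26.085), heading=102, 2 segment(s) drawn
Waypoints (3 total):
(10, 3)
(-3.435, -10.435)
(-0.108, -26.085)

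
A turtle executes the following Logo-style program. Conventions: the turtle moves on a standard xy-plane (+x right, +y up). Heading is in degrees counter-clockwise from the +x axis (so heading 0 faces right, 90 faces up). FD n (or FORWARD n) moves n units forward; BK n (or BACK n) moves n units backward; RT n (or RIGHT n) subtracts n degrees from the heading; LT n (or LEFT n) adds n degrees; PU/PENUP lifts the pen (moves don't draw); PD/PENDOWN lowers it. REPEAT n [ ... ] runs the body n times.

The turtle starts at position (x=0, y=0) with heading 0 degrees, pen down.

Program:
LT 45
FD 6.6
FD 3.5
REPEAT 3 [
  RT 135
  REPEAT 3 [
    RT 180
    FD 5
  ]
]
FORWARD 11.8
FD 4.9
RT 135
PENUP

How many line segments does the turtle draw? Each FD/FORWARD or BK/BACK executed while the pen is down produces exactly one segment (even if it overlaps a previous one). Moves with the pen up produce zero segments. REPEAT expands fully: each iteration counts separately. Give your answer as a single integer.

Answer: 13

Derivation:
Executing turtle program step by step:
Start: pos=(0,0), heading=0, pen down
LT 45: heading 0 -> 45
FD 6.6: (0,0) -> (4.667,4.667) [heading=45, draw]
FD 3.5: (4.667,4.667) -> (7.142,7.142) [heading=45, draw]
REPEAT 3 [
  -- iteration 1/3 --
  RT 135: heading 45 -> 270
  REPEAT 3 [
    -- iteration 1/3 --
    RT 180: heading 270 -> 90
    FD 5: (7.142,7.142) -> (7.142,12.142) [heading=90, draw]
    -- iteration 2/3 --
    RT 180: heading 90 -> 270
    FD 5: (7.142,12.142) -> (7.142,7.142) [heading=270, draw]
    -- iteration 3/3 --
    RT 180: heading 270 -> 90
    FD 5: (7.142,7.142) -> (7.142,12.142) [heading=90, draw]
  ]
  -- iteration 2/3 --
  RT 135: heading 90 -> 315
  REPEAT 3 [
    -- iteration 1/3 --
    RT 180: heading 315 -> 135
    FD 5: (7.142,12.142) -> (3.606,15.677) [heading=135, draw]
    -- iteration 2/3 --
    RT 180: heading 135 -> 315
    FD 5: (3.606,15.677) -> (7.142,12.142) [heading=315, draw]
    -- iteration 3/3 --
    RT 180: heading 315 -> 135
    FD 5: (7.142,12.142) -> (3.606,15.677) [heading=135, draw]
  ]
  -- iteration 3/3 --
  RT 135: heading 135 -> 0
  REPEAT 3 [
    -- iteration 1/3 --
    RT 180: heading 0 -> 180
    FD 5: (3.606,15.677) -> (-1.394,15.677) [heading=180, draw]
    -- iteration 2/3 --
    RT 180: heading 180 -> 0
    FD 5: (-1.394,15.677) -> (3.606,15.677) [heading=0, draw]
    -- iteration 3/3 --
    RT 180: heading 0 -> 180
    FD 5: (3.606,15.677) -> (-1.394,15.677) [heading=180, draw]
  ]
]
FD 11.8: (-1.394,15.677) -> (-13.194,15.677) [heading=180, draw]
FD 4.9: (-13.194,15.677) -> (-18.094,15.677) [heading=180, draw]
RT 135: heading 180 -> 45
PU: pen up
Final: pos=(-18.094,15.677), heading=45, 13 segment(s) drawn
Segments drawn: 13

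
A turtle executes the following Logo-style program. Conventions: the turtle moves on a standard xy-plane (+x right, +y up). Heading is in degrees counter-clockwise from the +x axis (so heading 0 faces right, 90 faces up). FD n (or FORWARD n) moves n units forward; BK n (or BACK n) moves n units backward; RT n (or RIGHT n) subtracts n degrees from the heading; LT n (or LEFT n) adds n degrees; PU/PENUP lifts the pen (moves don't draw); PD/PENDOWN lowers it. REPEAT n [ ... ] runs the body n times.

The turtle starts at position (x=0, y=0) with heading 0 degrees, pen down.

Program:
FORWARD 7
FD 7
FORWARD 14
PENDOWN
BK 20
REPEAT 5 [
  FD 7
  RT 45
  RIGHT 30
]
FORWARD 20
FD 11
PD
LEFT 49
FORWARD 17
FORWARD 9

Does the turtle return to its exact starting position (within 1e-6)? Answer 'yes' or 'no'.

Answer: no

Derivation:
Executing turtle program step by step:
Start: pos=(0,0), heading=0, pen down
FD 7: (0,0) -> (7,0) [heading=0, draw]
FD 7: (7,0) -> (14,0) [heading=0, draw]
FD 14: (14,0) -> (28,0) [heading=0, draw]
PD: pen down
BK 20: (28,0) -> (8,0) [heading=0, draw]
REPEAT 5 [
  -- iteration 1/5 --
  FD 7: (8,0) -> (15,0) [heading=0, draw]
  RT 45: heading 0 -> 315
  RT 30: heading 315 -> 285
  -- iteration 2/5 --
  FD 7: (15,0) -> (16.812,-6.761) [heading=285, draw]
  RT 45: heading 285 -> 240
  RT 30: heading 240 -> 210
  -- iteration 3/5 --
  FD 7: (16.812,-6.761) -> (10.75,-10.261) [heading=210, draw]
  RT 45: heading 210 -> 165
  RT 30: heading 165 -> 135
  -- iteration 4/5 --
  FD 7: (10.75,-10.261) -> (5.8,-5.312) [heading=135, draw]
  RT 45: heading 135 -> 90
  RT 30: heading 90 -> 60
  -- iteration 5/5 --
  FD 7: (5.8,-5.312) -> (9.3,0.75) [heading=60, draw]
  RT 45: heading 60 -> 15
  RT 30: heading 15 -> 345
]
FD 20: (9.3,0.75) -> (28.618,-4.426) [heading=345, draw]
FD 11: (28.618,-4.426) -> (39.244,-7.273) [heading=345, draw]
PD: pen down
LT 49: heading 345 -> 34
FD 17: (39.244,-7.273) -> (53.337,2.233) [heading=34, draw]
FD 9: (53.337,2.233) -> (60.798,7.266) [heading=34, draw]
Final: pos=(60.798,7.266), heading=34, 13 segment(s) drawn

Start position: (0, 0)
Final position: (60.798, 7.266)
Distance = 61.231; >= 1e-6 -> NOT closed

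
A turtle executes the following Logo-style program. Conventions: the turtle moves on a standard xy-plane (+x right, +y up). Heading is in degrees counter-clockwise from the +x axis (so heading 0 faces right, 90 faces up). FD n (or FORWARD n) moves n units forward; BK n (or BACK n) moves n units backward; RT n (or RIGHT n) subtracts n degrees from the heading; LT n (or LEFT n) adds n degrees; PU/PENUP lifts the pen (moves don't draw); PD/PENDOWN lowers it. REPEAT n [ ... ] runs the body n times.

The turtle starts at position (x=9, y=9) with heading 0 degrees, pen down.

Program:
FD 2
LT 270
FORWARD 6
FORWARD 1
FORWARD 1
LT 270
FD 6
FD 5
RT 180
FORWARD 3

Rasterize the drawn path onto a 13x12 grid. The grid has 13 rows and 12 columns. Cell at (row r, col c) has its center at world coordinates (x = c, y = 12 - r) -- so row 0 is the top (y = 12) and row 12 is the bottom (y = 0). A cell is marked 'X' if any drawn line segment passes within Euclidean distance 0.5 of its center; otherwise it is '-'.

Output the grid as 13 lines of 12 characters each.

Answer: ------------
------------
------------
---------XXX
-----------X
-----------X
-----------X
-----------X
-----------X
-----------X
-----------X
XXXXXXXXXXXX
------------

Derivation:
Segment 0: (9,9) -> (11,9)
Segment 1: (11,9) -> (11,3)
Segment 2: (11,3) -> (11,2)
Segment 3: (11,2) -> (11,1)
Segment 4: (11,1) -> (5,1)
Segment 5: (5,1) -> (-0,1)
Segment 6: (-0,1) -> (3,1)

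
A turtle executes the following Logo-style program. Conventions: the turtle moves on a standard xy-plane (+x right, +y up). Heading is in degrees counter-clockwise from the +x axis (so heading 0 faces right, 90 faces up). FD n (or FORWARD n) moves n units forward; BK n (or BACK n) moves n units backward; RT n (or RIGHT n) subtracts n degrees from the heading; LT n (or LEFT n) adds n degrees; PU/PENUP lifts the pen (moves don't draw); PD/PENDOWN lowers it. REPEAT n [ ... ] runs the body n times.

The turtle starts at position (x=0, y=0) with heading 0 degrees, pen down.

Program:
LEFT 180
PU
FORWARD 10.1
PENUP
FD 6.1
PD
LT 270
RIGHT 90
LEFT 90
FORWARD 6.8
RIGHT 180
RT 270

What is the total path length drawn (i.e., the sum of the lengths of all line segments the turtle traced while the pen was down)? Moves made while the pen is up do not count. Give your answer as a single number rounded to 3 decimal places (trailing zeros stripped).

Executing turtle program step by step:
Start: pos=(0,0), heading=0, pen down
LT 180: heading 0 -> 180
PU: pen up
FD 10.1: (0,0) -> (-10.1,0) [heading=180, move]
PU: pen up
FD 6.1: (-10.1,0) -> (-16.2,0) [heading=180, move]
PD: pen down
LT 270: heading 180 -> 90
RT 90: heading 90 -> 0
LT 90: heading 0 -> 90
FD 6.8: (-16.2,0) -> (-16.2,6.8) [heading=90, draw]
RT 180: heading 90 -> 270
RT 270: heading 270 -> 0
Final: pos=(-16.2,6.8), heading=0, 1 segment(s) drawn

Segment lengths:
  seg 1: (-16.2,0) -> (-16.2,6.8), length = 6.8
Total = 6.8

Answer: 6.8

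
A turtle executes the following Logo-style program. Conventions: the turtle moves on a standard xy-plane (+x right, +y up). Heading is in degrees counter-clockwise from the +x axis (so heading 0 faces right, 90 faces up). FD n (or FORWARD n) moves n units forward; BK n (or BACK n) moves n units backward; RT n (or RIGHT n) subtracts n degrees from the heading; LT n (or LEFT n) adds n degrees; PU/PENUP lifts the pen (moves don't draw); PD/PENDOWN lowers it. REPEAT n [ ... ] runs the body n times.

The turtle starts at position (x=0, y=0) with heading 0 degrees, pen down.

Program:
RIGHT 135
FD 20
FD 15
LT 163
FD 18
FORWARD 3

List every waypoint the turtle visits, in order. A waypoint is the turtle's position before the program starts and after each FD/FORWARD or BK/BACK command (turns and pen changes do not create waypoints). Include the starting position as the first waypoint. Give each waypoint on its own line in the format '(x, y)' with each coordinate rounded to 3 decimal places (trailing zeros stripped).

Answer: (0, 0)
(-14.142, -14.142)
(-24.749, -24.749)
(-8.856, -16.298)
(-6.207, -14.89)

Derivation:
Executing turtle program step by step:
Start: pos=(0,0), heading=0, pen down
RT 135: heading 0 -> 225
FD 20: (0,0) -> (-14.142,-14.142) [heading=225, draw]
FD 15: (-14.142,-14.142) -> (-24.749,-24.749) [heading=225, draw]
LT 163: heading 225 -> 28
FD 18: (-24.749,-24.749) -> (-8.856,-16.298) [heading=28, draw]
FD 3: (-8.856,-16.298) -> (-6.207,-14.89) [heading=28, draw]
Final: pos=(-6.207,-14.89), heading=28, 4 segment(s) drawn
Waypoints (5 total):
(0, 0)
(-14.142, -14.142)
(-24.749, -24.749)
(-8.856, -16.298)
(-6.207, -14.89)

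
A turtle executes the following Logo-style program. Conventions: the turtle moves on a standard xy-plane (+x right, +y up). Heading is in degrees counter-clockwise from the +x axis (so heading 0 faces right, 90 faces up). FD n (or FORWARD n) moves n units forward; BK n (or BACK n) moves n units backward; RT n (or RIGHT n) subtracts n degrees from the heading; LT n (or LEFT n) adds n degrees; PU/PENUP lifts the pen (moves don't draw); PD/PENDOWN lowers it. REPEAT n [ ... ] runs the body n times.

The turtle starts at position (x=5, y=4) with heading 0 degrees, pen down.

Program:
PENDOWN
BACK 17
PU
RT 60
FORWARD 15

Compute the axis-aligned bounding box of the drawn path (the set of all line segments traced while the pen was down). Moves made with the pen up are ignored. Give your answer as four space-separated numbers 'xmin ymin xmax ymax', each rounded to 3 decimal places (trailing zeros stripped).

Answer: -12 4 5 4

Derivation:
Executing turtle program step by step:
Start: pos=(5,4), heading=0, pen down
PD: pen down
BK 17: (5,4) -> (-12,4) [heading=0, draw]
PU: pen up
RT 60: heading 0 -> 300
FD 15: (-12,4) -> (-4.5,-8.99) [heading=300, move]
Final: pos=(-4.5,-8.99), heading=300, 1 segment(s) drawn

Segment endpoints: x in {-12, 5}, y in {4}
xmin=-12, ymin=4, xmax=5, ymax=4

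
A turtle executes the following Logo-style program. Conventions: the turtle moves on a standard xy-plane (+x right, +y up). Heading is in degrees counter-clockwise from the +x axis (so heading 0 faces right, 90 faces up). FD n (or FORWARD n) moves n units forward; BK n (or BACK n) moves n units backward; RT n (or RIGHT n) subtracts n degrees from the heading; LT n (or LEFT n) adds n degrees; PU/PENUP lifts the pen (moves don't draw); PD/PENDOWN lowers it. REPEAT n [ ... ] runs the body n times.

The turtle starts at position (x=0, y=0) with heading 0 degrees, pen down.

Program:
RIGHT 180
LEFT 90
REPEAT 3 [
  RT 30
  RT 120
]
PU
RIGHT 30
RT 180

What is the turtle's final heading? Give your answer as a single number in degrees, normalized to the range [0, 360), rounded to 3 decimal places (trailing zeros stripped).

Executing turtle program step by step:
Start: pos=(0,0), heading=0, pen down
RT 180: heading 0 -> 180
LT 90: heading 180 -> 270
REPEAT 3 [
  -- iteration 1/3 --
  RT 30: heading 270 -> 240
  RT 120: heading 240 -> 120
  -- iteration 2/3 --
  RT 30: heading 120 -> 90
  RT 120: heading 90 -> 330
  -- iteration 3/3 --
  RT 30: heading 330 -> 300
  RT 120: heading 300 -> 180
]
PU: pen up
RT 30: heading 180 -> 150
RT 180: heading 150 -> 330
Final: pos=(0,0), heading=330, 0 segment(s) drawn

Answer: 330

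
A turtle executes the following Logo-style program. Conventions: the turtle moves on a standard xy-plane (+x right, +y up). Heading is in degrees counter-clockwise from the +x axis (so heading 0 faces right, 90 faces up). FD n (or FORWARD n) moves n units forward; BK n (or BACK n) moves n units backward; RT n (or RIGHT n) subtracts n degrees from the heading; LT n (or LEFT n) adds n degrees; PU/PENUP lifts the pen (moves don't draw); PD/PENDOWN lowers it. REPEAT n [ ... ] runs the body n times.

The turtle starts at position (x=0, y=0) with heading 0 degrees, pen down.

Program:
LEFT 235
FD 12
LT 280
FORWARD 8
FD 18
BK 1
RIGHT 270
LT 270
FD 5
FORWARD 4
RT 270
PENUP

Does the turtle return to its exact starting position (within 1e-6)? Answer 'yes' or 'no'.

Executing turtle program step by step:
Start: pos=(0,0), heading=0, pen down
LT 235: heading 0 -> 235
FD 12: (0,0) -> (-6.883,-9.83) [heading=235, draw]
LT 280: heading 235 -> 155
FD 8: (-6.883,-9.83) -> (-14.133,-6.449) [heading=155, draw]
FD 18: (-14.133,-6.449) -> (-30.447,1.158) [heading=155, draw]
BK 1: (-30.447,1.158) -> (-29.541,0.736) [heading=155, draw]
RT 270: heading 155 -> 245
LT 270: heading 245 -> 155
FD 5: (-29.541,0.736) -> (-34.072,2.849) [heading=155, draw]
FD 4: (-34.072,2.849) -> (-37.697,4.539) [heading=155, draw]
RT 270: heading 155 -> 245
PU: pen up
Final: pos=(-37.697,4.539), heading=245, 6 segment(s) drawn

Start position: (0, 0)
Final position: (-37.697, 4.539)
Distance = 37.97; >= 1e-6 -> NOT closed

Answer: no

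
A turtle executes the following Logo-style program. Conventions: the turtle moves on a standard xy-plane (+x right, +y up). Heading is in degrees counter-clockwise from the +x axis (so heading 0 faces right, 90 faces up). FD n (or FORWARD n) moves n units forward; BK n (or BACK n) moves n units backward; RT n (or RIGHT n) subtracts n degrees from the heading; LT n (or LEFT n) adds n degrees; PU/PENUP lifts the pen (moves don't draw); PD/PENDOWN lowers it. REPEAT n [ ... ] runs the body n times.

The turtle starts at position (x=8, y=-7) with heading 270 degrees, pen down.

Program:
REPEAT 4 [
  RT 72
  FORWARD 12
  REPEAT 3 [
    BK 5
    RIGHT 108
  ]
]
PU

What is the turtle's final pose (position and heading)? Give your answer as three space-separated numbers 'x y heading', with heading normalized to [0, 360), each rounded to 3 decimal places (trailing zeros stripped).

Executing turtle program step by step:
Start: pos=(8,-7), heading=270, pen down
REPEAT 4 [
  -- iteration 1/4 --
  RT 72: heading 270 -> 198
  FD 12: (8,-7) -> (-3.413,-10.708) [heading=198, draw]
  REPEAT 3 [
    -- iteration 1/3 --
    BK 5: (-3.413,-10.708) -> (1.343,-9.163) [heading=198, draw]
    RT 108: heading 198 -> 90
    -- iteration 2/3 --
    BK 5: (1.343,-9.163) -> (1.343,-14.163) [heading=90, draw]
    RT 108: heading 90 -> 342
    -- iteration 3/3 --
    BK 5: (1.343,-14.163) -> (-3.413,-12.618) [heading=342, draw]
    RT 108: heading 342 -> 234
  ]
  -- iteration 2/4 --
  RT 72: heading 234 -> 162
  FD 12: (-3.413,-12.618) -> (-14.825,-8.91) [heading=162, draw]
  REPEAT 3 [
    -- iteration 1/3 --
    BK 5: (-14.825,-8.91) -> (-10.07,-10.455) [heading=162, draw]
    RT 108: heading 162 -> 54
    -- iteration 2/3 --
    BK 5: (-10.07,-10.455) -> (-13.009,-14.5) [heading=54, draw]
    RT 108: heading 54 -> 306
    -- iteration 3/3 --
    BK 5: (-13.009,-14.5) -> (-15.948,-10.455) [heading=306, draw]
    RT 108: heading 306 -> 198
  ]
  -- iteration 3/4 --
  RT 72: heading 198 -> 126
  FD 12: (-15.948,-10.455) -> (-23.001,-0.747) [heading=126, draw]
  REPEAT 3 [
    -- iteration 1/3 --
    BK 5: (-23.001,-0.747) -> (-20.062,-4.792) [heading=126, draw]
    RT 108: heading 126 -> 18
    -- iteration 2/3 --
    BK 5: (-20.062,-4.792) -> (-24.818,-6.337) [heading=18, draw]
    RT 108: heading 18 -> 270
    -- iteration 3/3 --
    BK 5: (-24.818,-6.337) -> (-24.818,-1.337) [heading=270, draw]
    RT 108: heading 270 -> 162
  ]
  -- iteration 4/4 --
  RT 72: heading 162 -> 90
  FD 12: (-24.818,-1.337) -> (-24.818,10.663) [heading=90, draw]
  REPEAT 3 [
    -- iteration 1/3 --
    BK 5: (-24.818,10.663) -> (-24.818,5.663) [heading=90, draw]
    RT 108: heading 90 -> 342
    -- iteration 2/3 --
    BK 5: (-24.818,5.663) -> (-29.573,7.208) [heading=342, draw]
    RT 108: heading 342 -> 234
    -- iteration 3/3 --
    BK 5: (-29.573,7.208) -> (-26.634,11.253) [heading=234, draw]
    RT 108: heading 234 -> 126
  ]
]
PU: pen up
Final: pos=(-26.634,11.253), heading=126, 16 segment(s) drawn

Answer: -26.634 11.253 126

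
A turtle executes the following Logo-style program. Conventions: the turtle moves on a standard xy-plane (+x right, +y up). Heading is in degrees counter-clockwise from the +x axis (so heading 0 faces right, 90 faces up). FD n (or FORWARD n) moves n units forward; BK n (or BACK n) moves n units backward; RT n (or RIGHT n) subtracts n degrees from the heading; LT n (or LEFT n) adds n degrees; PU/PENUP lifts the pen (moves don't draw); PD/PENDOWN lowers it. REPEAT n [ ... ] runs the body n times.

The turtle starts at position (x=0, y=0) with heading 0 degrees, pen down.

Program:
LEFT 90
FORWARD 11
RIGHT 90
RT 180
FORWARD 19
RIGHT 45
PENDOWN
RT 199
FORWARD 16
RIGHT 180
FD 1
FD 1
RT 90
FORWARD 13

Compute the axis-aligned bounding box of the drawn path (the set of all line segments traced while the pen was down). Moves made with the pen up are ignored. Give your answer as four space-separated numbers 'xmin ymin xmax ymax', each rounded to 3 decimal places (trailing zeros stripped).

Answer: -19 -3.381 0 11

Derivation:
Executing turtle program step by step:
Start: pos=(0,0), heading=0, pen down
LT 90: heading 0 -> 90
FD 11: (0,0) -> (0,11) [heading=90, draw]
RT 90: heading 90 -> 0
RT 180: heading 0 -> 180
FD 19: (0,11) -> (-19,11) [heading=180, draw]
RT 45: heading 180 -> 135
PD: pen down
RT 199: heading 135 -> 296
FD 16: (-19,11) -> (-11.986,-3.381) [heading=296, draw]
RT 180: heading 296 -> 116
FD 1: (-11.986,-3.381) -> (-12.424,-2.482) [heading=116, draw]
FD 1: (-12.424,-2.482) -> (-12.863,-1.583) [heading=116, draw]
RT 90: heading 116 -> 26
FD 13: (-12.863,-1.583) -> (-1.178,4.116) [heading=26, draw]
Final: pos=(-1.178,4.116), heading=26, 6 segment(s) drawn

Segment endpoints: x in {-19, -12.863, -12.424, -11.986, -1.178, 0, 0}, y in {-3.381, -2.482, -1.583, 0, 4.116, 11, 11}
xmin=-19, ymin=-3.381, xmax=0, ymax=11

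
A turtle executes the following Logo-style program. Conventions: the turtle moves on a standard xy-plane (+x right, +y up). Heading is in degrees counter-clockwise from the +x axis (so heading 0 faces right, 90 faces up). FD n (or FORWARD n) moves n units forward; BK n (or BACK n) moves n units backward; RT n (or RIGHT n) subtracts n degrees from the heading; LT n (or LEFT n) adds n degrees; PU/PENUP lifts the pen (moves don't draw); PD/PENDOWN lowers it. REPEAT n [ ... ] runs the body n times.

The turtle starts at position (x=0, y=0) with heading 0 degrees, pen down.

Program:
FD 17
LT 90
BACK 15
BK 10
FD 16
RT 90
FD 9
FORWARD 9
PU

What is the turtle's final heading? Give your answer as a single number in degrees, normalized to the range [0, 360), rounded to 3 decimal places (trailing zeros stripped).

Executing turtle program step by step:
Start: pos=(0,0), heading=0, pen down
FD 17: (0,0) -> (17,0) [heading=0, draw]
LT 90: heading 0 -> 90
BK 15: (17,0) -> (17,-15) [heading=90, draw]
BK 10: (17,-15) -> (17,-25) [heading=90, draw]
FD 16: (17,-25) -> (17,-9) [heading=90, draw]
RT 90: heading 90 -> 0
FD 9: (17,-9) -> (26,-9) [heading=0, draw]
FD 9: (26,-9) -> (35,-9) [heading=0, draw]
PU: pen up
Final: pos=(35,-9), heading=0, 6 segment(s) drawn

Answer: 0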